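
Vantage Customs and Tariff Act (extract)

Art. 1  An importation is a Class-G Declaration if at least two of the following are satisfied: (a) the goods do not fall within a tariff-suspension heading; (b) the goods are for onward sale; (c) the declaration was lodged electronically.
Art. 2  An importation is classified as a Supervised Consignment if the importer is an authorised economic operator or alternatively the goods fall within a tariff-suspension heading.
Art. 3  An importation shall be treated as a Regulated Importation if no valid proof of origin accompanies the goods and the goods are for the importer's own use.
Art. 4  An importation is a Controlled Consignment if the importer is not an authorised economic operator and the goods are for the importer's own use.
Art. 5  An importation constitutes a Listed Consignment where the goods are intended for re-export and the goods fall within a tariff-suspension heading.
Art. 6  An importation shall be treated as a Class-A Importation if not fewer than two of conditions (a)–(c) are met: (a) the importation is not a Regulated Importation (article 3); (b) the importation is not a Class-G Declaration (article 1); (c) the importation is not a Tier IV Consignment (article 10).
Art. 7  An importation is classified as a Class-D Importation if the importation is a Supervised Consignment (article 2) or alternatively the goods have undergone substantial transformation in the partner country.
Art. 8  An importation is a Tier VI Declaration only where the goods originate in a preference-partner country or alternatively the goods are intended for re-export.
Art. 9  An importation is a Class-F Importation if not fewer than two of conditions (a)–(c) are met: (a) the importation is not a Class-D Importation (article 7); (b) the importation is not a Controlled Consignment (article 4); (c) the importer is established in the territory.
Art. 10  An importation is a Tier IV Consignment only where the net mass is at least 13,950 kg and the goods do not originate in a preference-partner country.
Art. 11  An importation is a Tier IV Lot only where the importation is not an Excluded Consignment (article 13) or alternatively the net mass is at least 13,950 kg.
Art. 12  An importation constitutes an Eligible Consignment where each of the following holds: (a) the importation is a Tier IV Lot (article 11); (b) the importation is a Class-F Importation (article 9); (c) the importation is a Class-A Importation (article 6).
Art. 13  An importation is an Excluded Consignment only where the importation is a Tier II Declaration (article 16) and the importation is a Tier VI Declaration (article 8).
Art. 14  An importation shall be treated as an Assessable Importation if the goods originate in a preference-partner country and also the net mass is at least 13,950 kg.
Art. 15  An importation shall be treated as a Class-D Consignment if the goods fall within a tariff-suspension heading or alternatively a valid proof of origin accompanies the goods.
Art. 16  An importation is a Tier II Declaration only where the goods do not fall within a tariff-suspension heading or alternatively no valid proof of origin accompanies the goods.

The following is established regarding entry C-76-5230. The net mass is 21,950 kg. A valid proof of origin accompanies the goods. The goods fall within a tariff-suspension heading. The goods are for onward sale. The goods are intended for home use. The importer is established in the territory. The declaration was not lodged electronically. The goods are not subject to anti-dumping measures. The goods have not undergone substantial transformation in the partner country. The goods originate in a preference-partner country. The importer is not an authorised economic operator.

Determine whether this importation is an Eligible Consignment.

Yes

article 16 — Tier II Declaration: [the goods do not fall within a tariff-suspension heading? no] OR [no valid proof of origin accompanies the goods? no] → not satisfied.
article 8 — Tier VI Declaration: [the goods originate in a preference-partner country? yes] OR [the goods are intended for re-export? no] → satisfied.
article 13 — Excluded Consignment: [Tier II Declaration (article 16)? no] AND [Tier VI Declaration (article 8)? yes] → not satisfied.
article 11 — Tier IV Lot: [not an Excluded Consignment (article 13)? yes] OR [net mass: 21,950 kg ≥ 13,950 kg? yes] → satisfied.
article 2 — Supervised Consignment: [the importer is an authorised economic operator? no] OR [the goods fall within a tariff-suspension heading? yes] → satisfied.
article 7 — Class-D Importation: [Supervised Consignment (article 2)? yes] OR [the goods have undergone substantial transformation in the partner country? no] → satisfied.
article 4 — Controlled Consignment: [the importer is not an authorised economic operator? yes] AND [the goods are for the importer's own use? no] → not satisfied.
article 9 — Class-F Importation: not a Class-D Importation (article 7)? no; not a Controlled Consignment (article 4)? yes; the importer is established in the territory? yes — 2 of 3 hold (need ≥2) → satisfied.
article 3 — Regulated Importation: [no valid proof of origin accompanies the goods? no] AND [the goods are for the importer's own use? no] → not satisfied.
article 1 — Class-G Declaration: the goods do not fall within a tariff-suspension heading? no; the goods are for onward sale? yes; the declaration was lodged electronically? no — 1 of 3 hold (need ≥2) → not satisfied.
article 10 — Tier IV Consignment: [net mass: 21,950 kg ≥ 13,950 kg? yes] AND [the goods do not originate in a preference-partner country? no] → not satisfied.
article 6 — Class-A Importation: not a Regulated Importation (article 3)? yes; not a Class-G Declaration (article 1)? yes; not a Tier IV Consignment (article 10)? yes — 3 of 3 hold (need ≥2) → satisfied.
article 12 — Eligible Consignment: [Tier IV Lot (article 11)? yes] AND [Class-F Importation (article 9)? yes] AND [Class-A Importation (article 6)? yes] → satisfied.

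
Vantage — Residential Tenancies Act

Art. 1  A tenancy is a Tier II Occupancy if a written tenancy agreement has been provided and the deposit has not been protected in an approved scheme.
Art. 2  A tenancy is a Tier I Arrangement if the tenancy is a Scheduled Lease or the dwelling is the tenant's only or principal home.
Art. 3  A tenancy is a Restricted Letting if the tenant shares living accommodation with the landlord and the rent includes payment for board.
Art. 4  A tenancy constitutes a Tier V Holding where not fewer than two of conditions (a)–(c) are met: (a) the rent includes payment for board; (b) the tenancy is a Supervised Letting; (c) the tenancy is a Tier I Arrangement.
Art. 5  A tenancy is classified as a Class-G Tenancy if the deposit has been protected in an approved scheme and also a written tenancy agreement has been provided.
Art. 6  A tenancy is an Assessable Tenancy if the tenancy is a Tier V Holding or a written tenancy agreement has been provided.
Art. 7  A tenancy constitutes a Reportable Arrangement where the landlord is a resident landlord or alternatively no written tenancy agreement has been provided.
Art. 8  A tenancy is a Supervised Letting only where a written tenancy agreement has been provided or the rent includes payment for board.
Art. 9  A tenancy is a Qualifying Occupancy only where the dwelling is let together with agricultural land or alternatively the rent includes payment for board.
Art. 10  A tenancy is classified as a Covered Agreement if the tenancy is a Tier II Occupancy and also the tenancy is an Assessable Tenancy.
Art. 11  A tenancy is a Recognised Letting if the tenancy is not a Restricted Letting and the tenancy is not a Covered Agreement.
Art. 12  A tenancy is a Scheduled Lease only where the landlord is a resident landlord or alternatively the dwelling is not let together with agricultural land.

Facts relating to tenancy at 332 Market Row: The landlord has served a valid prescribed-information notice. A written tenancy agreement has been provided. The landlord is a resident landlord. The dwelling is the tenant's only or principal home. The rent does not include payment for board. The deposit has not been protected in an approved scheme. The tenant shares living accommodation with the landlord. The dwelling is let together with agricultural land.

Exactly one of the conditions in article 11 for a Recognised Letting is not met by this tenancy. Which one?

Covered Agreement

Under article 3: the tenant shares living accommodation with the landlord? yes; and the rent includes payment for board? no. So the tenancy is not a Restricted Letting.
Under article 1: a written tenancy agreement has been provided? yes; and the deposit has not been protected in an approved scheme? yes. So the tenancy is a Tier II Occupancy.
Under article 8: a written tenancy agreement has been provided? yes; or the rent includes payment for board? no. So the tenancy is a Supervised Letting.
Under article 12: the landlord is a resident landlord? yes; or the dwelling is not let together with agricultural land? no. So the tenancy is a Scheduled Lease.
Under article 2: Scheduled Lease (article 12)? yes; or the dwelling is the tenant's only or principal home? yes. So the tenancy is a Tier I Arrangement.
Under article 4: the rent includes payment for board? no; Supervised Letting (article 8)? yes; Tier I Arrangement (article 2)? yes — 2 of 3 hold (need ≥2) → satisfied.
Under article 6: Tier V Holding (article 4)? yes; or a written tenancy agreement has been provided? yes. So the tenancy is an Assessable Tenancy.
Under article 10: Tier II Occupancy (article 1)? yes; and Assessable Tenancy (article 6)? yes. So the tenancy is a Covered Agreement.
Under article 11: not a Restricted Letting (article 3)? yes; and not a Covered Agreement (article 10)? no. So the tenancy is not a Recognised Letting.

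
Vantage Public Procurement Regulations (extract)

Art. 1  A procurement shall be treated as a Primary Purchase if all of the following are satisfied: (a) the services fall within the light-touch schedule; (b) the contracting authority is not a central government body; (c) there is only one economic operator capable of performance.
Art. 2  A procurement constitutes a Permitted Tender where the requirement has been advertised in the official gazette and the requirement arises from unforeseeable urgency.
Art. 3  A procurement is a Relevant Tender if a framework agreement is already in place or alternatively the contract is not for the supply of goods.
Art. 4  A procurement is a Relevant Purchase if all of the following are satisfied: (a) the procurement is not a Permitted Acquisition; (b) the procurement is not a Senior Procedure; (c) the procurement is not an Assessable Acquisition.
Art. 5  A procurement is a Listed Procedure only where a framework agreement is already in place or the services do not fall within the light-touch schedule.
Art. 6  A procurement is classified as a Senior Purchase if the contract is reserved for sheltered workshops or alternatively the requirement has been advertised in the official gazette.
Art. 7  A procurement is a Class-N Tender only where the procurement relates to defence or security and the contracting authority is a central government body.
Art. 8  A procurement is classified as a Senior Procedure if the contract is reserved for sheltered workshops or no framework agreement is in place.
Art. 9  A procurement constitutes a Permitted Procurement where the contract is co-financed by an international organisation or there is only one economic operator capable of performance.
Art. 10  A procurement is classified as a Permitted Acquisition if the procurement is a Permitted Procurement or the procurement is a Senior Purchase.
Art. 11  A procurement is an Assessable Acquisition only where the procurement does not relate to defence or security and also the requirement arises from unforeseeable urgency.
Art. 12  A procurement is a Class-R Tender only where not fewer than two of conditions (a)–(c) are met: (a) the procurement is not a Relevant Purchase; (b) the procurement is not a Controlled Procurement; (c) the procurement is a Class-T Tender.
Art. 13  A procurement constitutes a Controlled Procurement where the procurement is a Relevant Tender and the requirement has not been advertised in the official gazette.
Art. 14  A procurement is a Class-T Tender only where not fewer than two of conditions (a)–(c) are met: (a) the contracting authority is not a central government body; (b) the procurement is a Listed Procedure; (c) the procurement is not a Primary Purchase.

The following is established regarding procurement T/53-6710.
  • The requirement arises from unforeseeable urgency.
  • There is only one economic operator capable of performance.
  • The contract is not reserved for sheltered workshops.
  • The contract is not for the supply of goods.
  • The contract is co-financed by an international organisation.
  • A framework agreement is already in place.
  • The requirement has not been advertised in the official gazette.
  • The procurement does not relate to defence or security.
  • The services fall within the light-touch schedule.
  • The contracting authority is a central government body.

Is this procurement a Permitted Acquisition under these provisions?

article 9 — Permitted Procurement: [the contract is co-financed by an international organisation? yes] OR [there is only one economic operator capable of performance? yes] → satisfied.
article 6 — Senior Purchase: [the contract is reserved for sheltered workshops? no] OR [the requirement has been advertised in the official gazette? no] → not satisfied.
article 10 — Permitted Acquisition: [Permitted Procurement (article 9)? yes] OR [Senior Purchase (article 6)? no] → satisfied.

Yes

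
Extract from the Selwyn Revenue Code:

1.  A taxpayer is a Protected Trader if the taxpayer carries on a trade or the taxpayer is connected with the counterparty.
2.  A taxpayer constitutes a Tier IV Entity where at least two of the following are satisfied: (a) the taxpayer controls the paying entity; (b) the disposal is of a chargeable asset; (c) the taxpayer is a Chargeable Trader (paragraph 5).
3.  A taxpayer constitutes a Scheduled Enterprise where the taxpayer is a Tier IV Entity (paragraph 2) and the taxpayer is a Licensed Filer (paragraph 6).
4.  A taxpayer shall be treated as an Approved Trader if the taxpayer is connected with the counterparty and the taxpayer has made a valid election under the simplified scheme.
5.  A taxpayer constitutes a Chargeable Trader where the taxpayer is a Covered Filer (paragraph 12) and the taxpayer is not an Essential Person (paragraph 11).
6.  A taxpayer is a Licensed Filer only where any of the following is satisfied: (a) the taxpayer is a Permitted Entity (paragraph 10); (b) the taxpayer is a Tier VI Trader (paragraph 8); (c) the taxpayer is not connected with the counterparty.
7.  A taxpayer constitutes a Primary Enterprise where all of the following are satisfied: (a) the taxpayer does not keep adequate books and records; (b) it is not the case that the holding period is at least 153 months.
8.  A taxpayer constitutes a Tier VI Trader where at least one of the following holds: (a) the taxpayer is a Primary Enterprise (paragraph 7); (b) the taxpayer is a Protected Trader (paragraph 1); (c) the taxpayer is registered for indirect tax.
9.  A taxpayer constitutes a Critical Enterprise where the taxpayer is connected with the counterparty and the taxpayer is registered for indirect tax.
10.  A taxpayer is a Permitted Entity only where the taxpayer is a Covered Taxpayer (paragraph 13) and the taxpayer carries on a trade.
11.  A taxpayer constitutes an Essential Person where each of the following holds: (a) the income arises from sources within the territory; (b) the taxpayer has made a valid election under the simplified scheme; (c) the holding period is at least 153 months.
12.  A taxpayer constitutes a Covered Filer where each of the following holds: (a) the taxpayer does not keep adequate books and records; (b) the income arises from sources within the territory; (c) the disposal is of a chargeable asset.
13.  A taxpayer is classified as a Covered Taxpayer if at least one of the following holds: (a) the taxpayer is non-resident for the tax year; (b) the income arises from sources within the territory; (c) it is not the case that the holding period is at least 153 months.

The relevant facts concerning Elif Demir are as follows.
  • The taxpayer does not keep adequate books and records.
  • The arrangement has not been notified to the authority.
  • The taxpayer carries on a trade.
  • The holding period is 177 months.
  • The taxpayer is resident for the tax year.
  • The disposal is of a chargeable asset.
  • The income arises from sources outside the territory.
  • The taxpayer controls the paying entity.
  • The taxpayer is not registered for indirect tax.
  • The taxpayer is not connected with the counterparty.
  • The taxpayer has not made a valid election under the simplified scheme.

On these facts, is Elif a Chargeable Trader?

No

paragraph 12 — Covered Filer: [the taxpayer does not keep adequate books and records? yes] AND [the income arises from sources within the territory? no] AND [the disposal is of a chargeable asset? yes] → not satisfied.
paragraph 11 — Essential Person: [the income arises from sources within the territory? no] AND [the taxpayer has made a valid election under the simplified scheme? no] AND [holding period: 177 months ≥ 153 months? yes] → not satisfied.
paragraph 5 — Chargeable Trader: [Covered Filer (paragraph 12)? no] AND [not an Essential Person (paragraph 11)? yes] → not satisfied.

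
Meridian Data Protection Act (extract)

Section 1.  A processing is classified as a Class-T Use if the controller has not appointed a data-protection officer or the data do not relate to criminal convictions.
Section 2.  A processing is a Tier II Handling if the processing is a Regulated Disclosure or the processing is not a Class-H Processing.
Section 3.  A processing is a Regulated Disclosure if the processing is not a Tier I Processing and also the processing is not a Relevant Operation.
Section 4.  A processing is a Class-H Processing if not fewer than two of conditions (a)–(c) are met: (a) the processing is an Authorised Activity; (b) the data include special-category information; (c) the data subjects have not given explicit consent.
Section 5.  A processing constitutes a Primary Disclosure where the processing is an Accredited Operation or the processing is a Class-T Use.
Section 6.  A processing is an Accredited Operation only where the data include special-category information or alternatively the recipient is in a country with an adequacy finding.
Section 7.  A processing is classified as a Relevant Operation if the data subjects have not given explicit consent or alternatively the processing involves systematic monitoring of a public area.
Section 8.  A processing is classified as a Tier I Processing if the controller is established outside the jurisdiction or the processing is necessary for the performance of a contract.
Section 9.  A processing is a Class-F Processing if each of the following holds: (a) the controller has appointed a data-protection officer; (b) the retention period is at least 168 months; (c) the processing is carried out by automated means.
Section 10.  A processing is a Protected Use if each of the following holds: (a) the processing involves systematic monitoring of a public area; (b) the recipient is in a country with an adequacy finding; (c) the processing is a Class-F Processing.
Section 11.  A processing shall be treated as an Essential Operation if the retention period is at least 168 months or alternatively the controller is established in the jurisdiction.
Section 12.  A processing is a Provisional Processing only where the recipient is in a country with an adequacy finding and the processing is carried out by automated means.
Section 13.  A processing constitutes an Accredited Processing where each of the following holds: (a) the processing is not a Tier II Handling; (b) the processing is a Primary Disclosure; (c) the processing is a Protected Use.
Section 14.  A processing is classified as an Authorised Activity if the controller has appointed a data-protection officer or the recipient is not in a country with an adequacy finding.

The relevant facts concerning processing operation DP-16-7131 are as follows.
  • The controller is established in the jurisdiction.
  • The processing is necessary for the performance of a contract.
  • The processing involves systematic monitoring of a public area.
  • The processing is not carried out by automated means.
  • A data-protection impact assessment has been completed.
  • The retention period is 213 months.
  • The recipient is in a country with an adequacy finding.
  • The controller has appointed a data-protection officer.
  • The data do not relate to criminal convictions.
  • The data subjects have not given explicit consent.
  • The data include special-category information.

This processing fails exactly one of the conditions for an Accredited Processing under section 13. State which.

section 8 — Tier I Processing: [the controller is established outside the jurisdiction? no] OR [the processing is necessary for the performance of a contract? yes] → satisfied.
section 7 — Relevant Operation: [the data subjects have not given explicit consent? yes] OR [the processing involves systematic monitoring of a public area? yes] → satisfied.
section 3 — Regulated Disclosure: [not a Tier I Processing (section 8)? no] AND [not a Relevant Operation (section 7)? no] → not satisfied.
section 14 — Authorised Activity: [the controller has appointed a data-protection officer? yes] OR [the recipient is not in a country with an adequacy finding? no] → satisfied.
section 4 — Class-H Processing: Authorised Activity (section 14)? yes; the data include special-category information? yes; the data subjects have not given explicit consent? yes — 3 of 3 hold (need ≥2) → satisfied.
section 2 — Tier II Handling: [Regulated Disclosure (section 3)? no] OR [not a Class-H Processing (section 4)? no] → not satisfied.
section 6 — Accredited Operation: [the data include special-category information? yes] OR [the recipient is in a country with an adequacy finding? yes] → satisfied.
section 1 — Class-T Use: [the controller has not appointed a data-protection officer? no] OR [the data do not relate to criminal convictions? yes] → satisfied.
section 5 — Primary Disclosure: [Accredited Operation (section 6)? yes] OR [Class-T Use (section 1)? yes] → satisfied.
section 9 — Class-F Processing: [the controller has appointed a data-protection officer? yes] AND [retention period: 213 months ≥ 168 months? yes] AND [the processing is carried out by automated means? no] → not satisfied.
section 10 — Protected Use: [the processing involves systematic monitoring of a public area? yes] AND [the recipient is in a country with an adequacy finding? yes] AND [Class-F Processing (section 9)? no] → not satisfied.
section 13 — Accredited Processing: [not a Tier II Handling (section 2)? yes] AND [Primary Disclosure (section 5)? yes] AND [Protected Use (section 10)? no] → not satisfied.

Protected Use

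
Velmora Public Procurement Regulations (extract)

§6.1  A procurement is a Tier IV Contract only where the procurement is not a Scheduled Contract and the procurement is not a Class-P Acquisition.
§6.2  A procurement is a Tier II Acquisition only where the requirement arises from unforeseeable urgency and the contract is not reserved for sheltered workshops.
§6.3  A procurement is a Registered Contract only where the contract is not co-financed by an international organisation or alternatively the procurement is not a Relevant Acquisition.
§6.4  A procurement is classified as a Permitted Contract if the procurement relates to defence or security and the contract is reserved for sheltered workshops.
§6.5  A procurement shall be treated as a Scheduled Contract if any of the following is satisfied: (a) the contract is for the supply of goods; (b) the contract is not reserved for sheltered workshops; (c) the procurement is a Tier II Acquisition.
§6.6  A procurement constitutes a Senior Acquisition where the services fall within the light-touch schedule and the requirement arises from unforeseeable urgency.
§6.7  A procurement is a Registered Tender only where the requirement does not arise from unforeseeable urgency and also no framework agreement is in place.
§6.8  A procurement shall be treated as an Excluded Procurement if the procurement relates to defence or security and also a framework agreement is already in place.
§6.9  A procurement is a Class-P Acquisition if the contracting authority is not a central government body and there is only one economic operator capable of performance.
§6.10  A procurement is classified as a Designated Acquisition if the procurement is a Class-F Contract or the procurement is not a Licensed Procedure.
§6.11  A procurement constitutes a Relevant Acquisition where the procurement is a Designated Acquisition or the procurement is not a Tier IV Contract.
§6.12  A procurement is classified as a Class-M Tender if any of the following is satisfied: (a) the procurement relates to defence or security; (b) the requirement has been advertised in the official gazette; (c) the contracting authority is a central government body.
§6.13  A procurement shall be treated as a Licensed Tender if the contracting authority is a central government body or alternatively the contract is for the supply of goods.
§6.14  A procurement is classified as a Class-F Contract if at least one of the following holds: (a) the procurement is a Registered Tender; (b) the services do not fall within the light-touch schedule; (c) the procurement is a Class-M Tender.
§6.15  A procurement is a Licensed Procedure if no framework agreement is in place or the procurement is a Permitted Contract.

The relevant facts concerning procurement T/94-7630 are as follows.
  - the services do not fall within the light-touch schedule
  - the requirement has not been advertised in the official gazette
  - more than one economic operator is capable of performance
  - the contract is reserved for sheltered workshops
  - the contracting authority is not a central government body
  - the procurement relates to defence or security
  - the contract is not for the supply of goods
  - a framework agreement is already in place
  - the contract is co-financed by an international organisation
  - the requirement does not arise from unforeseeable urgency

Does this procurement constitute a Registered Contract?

Under §6.7: the requirement does not arise from unforeseeable urgency? yes; and no framework agreement is in place? no. So the procurement is not a Registered Tender.
Under §6.12: the procurement relates to defence or security? yes; or the requirement has been advertised in the official gazette? no; or the contracting authority is a central government body? no. So the procurement is a Class-M Tender.
Under §6.14: Registered Tender (§6.7)? no; or the services do not fall within the light-touch schedule? yes; or Class-M Tender (§6.12)? yes. So the procurement is a Class-F Contract.
Under §6.4: the procurement relates to defence or security? yes; and the contract is reserved for sheltered workshops? yes. So the procurement is a Permitted Contract.
Under §6.15: no framework agreement is in place? no; or Permitted Contract (§6.4)? yes. So the procurement is a Licensed Procedure.
Under §6.10: Class-F Contract (§6.14)? yes; or not a Licensed Procedure (§6.15)? no. So the procurement is a Designated Acquisition.
Under §6.2: the requirement arises from unforeseeable urgency? no; and the contract is not reserved for sheltered workshops? no. So the procurement is not a Tier II Acquisition.
Under §6.5: the contract is for the supply of goods? no; or the contract is not reserved for sheltered workshops? no; or Tier II Acquisition (§6.2)? no. So the procurement is not a Scheduled Contract.
Under §6.9: the contracting authority is not a central government body? yes; and there is only one economic operator capable of performance? no. So the procurement is not a Class-P Acquisition.
Under §6.1: not a Scheduled Contract (§6.5)? yes; and not a Class-P Acquisition (§6.9)? yes. So the procurement is a Tier IV Contract.
Under §6.11: Designated Acquisition (§6.10)? yes; or not a Tier IV Contract (§6.1)? no. So the procurement is a Relevant Acquisition.
Under §6.3: the contract is not co-financed by an international organisation? no; or not a Relevant Acquisition (§6.11)? no. So the procurement is not a Registered Contract.

No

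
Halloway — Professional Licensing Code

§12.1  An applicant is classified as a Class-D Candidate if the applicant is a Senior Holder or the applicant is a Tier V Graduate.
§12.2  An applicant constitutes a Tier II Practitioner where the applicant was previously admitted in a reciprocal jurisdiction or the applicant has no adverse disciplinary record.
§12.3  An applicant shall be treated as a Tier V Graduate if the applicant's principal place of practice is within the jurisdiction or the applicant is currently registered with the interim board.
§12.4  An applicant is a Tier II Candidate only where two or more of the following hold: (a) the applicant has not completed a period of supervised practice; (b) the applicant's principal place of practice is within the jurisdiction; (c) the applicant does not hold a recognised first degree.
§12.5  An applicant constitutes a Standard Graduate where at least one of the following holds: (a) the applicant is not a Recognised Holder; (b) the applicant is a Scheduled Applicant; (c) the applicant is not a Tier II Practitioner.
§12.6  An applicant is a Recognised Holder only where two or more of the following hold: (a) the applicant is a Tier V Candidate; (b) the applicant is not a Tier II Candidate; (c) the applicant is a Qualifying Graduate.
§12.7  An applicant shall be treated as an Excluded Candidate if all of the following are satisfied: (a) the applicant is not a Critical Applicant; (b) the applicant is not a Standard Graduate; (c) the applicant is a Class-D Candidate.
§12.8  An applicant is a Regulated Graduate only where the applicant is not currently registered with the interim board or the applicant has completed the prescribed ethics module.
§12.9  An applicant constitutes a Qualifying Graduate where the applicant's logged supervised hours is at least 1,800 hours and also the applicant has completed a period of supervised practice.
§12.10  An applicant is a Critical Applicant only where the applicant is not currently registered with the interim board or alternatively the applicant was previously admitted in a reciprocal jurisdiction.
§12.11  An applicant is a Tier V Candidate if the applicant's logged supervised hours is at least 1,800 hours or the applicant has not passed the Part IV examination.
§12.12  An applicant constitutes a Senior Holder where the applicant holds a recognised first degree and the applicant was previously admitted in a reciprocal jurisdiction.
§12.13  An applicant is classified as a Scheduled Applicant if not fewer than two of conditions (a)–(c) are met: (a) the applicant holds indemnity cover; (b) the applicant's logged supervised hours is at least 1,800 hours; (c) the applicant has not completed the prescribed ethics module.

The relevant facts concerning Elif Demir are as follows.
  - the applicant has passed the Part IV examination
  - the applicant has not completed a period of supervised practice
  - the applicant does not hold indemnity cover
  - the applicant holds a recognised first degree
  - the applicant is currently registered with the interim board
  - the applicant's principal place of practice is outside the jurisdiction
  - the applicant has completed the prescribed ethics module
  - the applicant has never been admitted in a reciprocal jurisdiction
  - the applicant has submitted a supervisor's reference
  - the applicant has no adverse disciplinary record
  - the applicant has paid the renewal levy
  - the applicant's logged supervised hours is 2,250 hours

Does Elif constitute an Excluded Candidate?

Yes

§12.10 — Critical Applicant: [the applicant is not currently registered with the interim board? no] OR [the applicant was previously admitted in a reciprocal jurisdiction? no] → not satisfied.
§12.11 — Tier V Candidate: [applicant's logged supervised hours: 2,250 hours ≥ 1,800 hours? yes] OR [the applicant has not passed the Part IV examination? no] → satisfied.
§12.4 — Tier II Candidate: the applicant has not completed a period of supervised practice? yes; the applicant's principal place of practice is within the jurisdiction? no; the applicant does not hold a recognised first degree? no — 1 of 3 hold (need ≥2) → not satisfied.
§12.9 — Qualifying Graduate: [applicant's logged supervised hours: 2,250 hours ≥ 1,800 hours? yes] AND [the applicant has completed a period of supervised practice? no] → not satisfied.
§12.6 — Recognised Holder: Tier V Candidate (§12.11)? yes; not a Tier II Candidate (§12.4)? yes; Qualifying Graduate (§12.9)? no — 2 of 3 hold (need ≥2) → satisfied.
§12.13 — Scheduled Applicant: the applicant holds indemnity cover? no; applicant's logged supervised hours: 2,250 hours ≥ 1,800 hours? yes; the applicant has not completed the prescribed ethics module? no — 1 of 3 hold (need ≥2) → not satisfied.
§12.2 — Tier II Practitioner: [the applicant was previously admitted in a reciprocal jurisdiction? no] OR [the applicant has no adverse disciplinary record? yes] → satisfied.
§12.5 — Standard Graduate: [not a Recognised Holder (§12.6)? no] OR [Scheduled Applicant (§12.13)? no] OR [not a Tier II Practitioner (§12.2)? no] → not satisfied.
§12.12 — Senior Holder: [the applicant holds a recognised first degree? yes] AND [the applicant was previously admitted in a reciprocal jurisdiction? no] → not satisfied.
§12.3 — Tier V Graduate: [the applicant's principal place of practice is within the jurisdiction? no] OR [the applicant is currently registered with the interim board? yes] → satisfied.
§12.1 — Class-D Candidate: [Senior Holder (§12.12)? no] OR [Tier V Graduate (§12.3)? yes] → satisfied.
§12.7 — Excluded Candidate: [not a Critical Applicant (§12.10)? yes] AND [not a Standard Graduate (§12.5)? yes] AND [Class-D Candidate (§12.1)? yes] → satisfied.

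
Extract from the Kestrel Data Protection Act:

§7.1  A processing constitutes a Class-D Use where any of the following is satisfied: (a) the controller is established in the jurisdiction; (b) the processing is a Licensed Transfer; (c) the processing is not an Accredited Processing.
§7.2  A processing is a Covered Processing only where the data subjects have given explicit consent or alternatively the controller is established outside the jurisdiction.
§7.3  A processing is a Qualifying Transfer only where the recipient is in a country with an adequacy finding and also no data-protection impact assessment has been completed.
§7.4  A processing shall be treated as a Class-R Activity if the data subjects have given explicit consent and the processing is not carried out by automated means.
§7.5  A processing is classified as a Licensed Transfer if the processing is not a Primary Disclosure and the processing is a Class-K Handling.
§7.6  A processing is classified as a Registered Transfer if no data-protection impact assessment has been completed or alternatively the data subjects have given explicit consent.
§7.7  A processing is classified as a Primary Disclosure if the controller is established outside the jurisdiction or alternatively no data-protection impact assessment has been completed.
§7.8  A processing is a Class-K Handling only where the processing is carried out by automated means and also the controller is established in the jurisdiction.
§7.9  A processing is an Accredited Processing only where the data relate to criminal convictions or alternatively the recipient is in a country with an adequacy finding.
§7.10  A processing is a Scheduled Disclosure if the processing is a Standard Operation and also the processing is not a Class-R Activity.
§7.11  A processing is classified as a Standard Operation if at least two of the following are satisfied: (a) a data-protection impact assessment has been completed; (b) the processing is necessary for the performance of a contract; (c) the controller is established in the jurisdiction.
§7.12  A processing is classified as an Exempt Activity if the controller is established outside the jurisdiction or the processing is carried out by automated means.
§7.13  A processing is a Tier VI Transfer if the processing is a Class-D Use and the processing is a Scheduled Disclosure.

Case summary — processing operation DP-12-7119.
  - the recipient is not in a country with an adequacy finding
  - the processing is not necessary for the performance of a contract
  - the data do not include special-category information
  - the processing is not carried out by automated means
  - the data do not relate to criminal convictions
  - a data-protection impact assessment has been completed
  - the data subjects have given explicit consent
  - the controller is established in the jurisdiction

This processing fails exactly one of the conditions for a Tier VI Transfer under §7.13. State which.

Scheduled Disclosure

§7.7 — Primary Disclosure: [the controller is established outside the jurisdiction? no] OR [no data-protection impact assessment has been completed? no] → not satisfied.
§7.8 — Class-K Handling: [the processing is carried out by automated means? no] AND [the controller is established in the jurisdiction? yes] → not satisfied.
§7.5 — Licensed Transfer: [not a Primary Disclosure (§7.7)? yes] AND [Class-K Handling (§7.8)? no] → not satisfied.
§7.9 — Accredited Processing: [the data relate to criminal convictions? no] OR [the recipient is in a country with an adequacy finding? no] → not satisfied.
§7.1 — Class-D Use: [the controller is established in the jurisdiction? yes] OR [Licensed Transfer (§7.5)? no] OR [not an Accredited Processing (§7.9)? yes] → satisfied.
§7.11 — Standard Operation: a data-protection impact assessment has been completed? yes; the processing is necessary for the performance of a contract? no; the controller is established in the jurisdiction? yes — 2 of 3 hold (need ≥2) → satisfied.
§7.4 — Class-R Activity: [the data subjects have given explicit consent? yes] AND [the processing is not carried out by automated means? yes] → satisfied.
§7.10 — Scheduled Disclosure: [Standard Operation (§7.11)? yes] AND [not a Class-R Activity (§7.4)? no] → not satisfied.
§7.13 — Tier VI Transfer: [Class-D Use (§7.1)? yes] AND [Scheduled Disclosure (§7.10)? no] → not satisfied.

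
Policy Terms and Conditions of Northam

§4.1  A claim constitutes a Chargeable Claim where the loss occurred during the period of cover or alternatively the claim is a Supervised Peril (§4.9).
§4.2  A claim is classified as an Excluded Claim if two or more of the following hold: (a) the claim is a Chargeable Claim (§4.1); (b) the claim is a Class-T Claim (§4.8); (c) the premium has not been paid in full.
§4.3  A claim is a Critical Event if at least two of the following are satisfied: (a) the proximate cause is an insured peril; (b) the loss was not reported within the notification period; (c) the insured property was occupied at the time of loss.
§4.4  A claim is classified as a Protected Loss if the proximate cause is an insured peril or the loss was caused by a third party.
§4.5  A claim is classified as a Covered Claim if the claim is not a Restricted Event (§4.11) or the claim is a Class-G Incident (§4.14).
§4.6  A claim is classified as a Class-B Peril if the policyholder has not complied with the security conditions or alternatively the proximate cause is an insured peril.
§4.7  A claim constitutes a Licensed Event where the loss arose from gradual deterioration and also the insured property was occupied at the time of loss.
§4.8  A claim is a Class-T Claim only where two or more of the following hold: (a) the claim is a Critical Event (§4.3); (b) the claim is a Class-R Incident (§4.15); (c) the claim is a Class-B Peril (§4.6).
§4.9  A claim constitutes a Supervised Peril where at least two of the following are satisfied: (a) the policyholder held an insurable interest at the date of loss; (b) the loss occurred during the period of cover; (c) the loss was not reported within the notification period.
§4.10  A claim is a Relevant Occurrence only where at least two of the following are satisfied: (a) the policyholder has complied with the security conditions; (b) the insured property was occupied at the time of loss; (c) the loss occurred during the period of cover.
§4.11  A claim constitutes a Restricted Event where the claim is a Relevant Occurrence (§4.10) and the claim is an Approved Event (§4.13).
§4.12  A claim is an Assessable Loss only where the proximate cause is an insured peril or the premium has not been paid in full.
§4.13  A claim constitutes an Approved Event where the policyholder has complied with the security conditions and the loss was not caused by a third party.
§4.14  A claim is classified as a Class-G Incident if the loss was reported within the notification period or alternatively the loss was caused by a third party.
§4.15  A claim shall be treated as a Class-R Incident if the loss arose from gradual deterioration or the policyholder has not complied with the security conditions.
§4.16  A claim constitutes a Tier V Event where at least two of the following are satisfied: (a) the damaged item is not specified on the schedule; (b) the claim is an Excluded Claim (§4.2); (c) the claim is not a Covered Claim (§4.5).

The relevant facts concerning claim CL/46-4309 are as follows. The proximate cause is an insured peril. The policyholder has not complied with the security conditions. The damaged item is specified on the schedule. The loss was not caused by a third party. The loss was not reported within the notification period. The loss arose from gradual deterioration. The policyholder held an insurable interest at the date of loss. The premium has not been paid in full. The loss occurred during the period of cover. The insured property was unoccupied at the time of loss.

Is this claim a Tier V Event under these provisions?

Under §4.9: the policyholder held an insurable interest at the date of loss? yes; the loss occurred during the period of cover? yes; the loss was not reported within the notification period? yes — 3 of 3 hold (need ≥2) → satisfied.
Under §4.1: the loss occurred during the period of cover? yes; or Supervised Peril (§4.9)? yes. So the claim is a Chargeable Claim.
Under §4.3: the proximate cause is an insured peril? yes; the loss was not reported within the notification period? yes; the insured property was occupied at the time of loss? no — 2 of 3 hold (need ≥2) → satisfied.
Under §4.15: the loss arose from gradual deterioration? yes; or the policyholder has not complied with the security conditions? yes. So the claim is a Class-R Incident.
Under §4.6: the policyholder has not complied with the security conditions? yes; or the proximate cause is an insured peril? yes. So the claim is a Class-B Peril.
Under §4.8: Critical Event (§4.3)? yes; Class-R Incident (§4.15)? yes; Class-B Peril (§4.6)? yes — 3 of 3 hold (need ≥2) → satisfied.
Under §4.2: Chargeable Claim (§4.1)? yes; Class-T Claim (§4.8)? yes; the premium has not been paid in full? yes — 3 of 3 hold (need ≥2) → satisfied.
Under §4.10: the policyholder has complied with the security conditions? no; the insured property was occupied at the time of loss? no; the loss occurred during the period of cover? yes — 1 of 3 hold (need ≥2) → not satisfied.
Under §4.13: the policyholder has complied with the security conditions? no; and the loss was not caused by a third party? yes. So the claim is not an Approved Event.
Under §4.11: Relevant Occurrence (§4.10)? no; and Approved Event (§4.13)? no. So the claim is not a Restricted Event.
Under §4.14: the loss was reported within the notification period? no; or the loss was caused by a third party? no. So the claim is not a Class-G Incident.
Under §4.5: not a Restricted Event (§4.11)? yes; or Class-G Incident (§4.14)? no. So the claim is a Covered Claim.
Under §4.16: the damaged item is not specified on the schedule? no; Excluded Claim (§4.2)? yes; not a Covered Claim (§4.5)? no — 1 of 3 hold (need ≥2) → not satisfied.

No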